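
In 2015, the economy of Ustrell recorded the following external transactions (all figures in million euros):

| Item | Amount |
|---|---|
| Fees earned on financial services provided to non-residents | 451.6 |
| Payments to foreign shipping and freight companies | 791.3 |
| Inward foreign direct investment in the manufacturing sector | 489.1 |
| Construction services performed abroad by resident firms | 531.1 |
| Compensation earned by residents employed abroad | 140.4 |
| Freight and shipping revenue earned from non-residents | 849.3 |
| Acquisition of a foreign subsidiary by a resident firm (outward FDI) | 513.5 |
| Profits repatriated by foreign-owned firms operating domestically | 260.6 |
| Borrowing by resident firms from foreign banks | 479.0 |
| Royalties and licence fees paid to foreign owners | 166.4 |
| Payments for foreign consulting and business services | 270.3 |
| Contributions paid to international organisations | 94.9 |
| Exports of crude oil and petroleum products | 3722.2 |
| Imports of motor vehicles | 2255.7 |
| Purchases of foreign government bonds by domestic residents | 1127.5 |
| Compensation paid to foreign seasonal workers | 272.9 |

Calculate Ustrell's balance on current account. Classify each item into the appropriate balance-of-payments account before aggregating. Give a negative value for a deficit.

1582.5

Goods: 3722.2 - 2255.7 = 1466.5
Services: -791.3 - 166.4 + 849.3 + 531.1 - 270.3 + 451.6 = 604.0
Primary income: -272.9 + 140.4 - 260.6 = -393.1
Secondary income: -94.9
Current account = 1466.5 + 604.0 + (-393.1) + (-94.9) = 1582.5
(Excluded from the current account — financial account: inward foreign direct investment in the manufacturing sector 489.1, acquisition of a foreign subsidiary by a resident firm (outward FDI) 513.5, borrowing by resident firms from foreign banks 479.0, purchases of foreign government bonds by domestic residents 1127.5.)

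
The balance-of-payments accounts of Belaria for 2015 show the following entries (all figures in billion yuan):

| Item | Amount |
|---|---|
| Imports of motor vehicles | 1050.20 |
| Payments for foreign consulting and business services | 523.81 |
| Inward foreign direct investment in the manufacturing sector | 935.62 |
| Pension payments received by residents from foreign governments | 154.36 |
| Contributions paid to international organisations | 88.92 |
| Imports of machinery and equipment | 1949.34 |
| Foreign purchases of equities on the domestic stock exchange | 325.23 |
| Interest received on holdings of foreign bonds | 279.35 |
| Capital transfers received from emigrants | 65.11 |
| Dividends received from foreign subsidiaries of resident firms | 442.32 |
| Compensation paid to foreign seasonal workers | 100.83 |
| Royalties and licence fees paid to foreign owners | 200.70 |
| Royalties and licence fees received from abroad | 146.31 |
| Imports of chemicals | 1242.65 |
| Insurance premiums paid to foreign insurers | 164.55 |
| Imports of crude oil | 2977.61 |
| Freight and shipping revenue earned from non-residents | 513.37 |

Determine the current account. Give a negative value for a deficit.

-6762.90

Goods: -2977.61 - 1949.34 - 1242.65 - 1050.20 = -7219.80
Services: 513.37 - 200.70 - 164.55 + 146.31 - 523.81 = -229.38
Primary income: -100.83 + 442.32 + 279.35 = 620.84
Secondary income: 154.36 - 88.92 = 65.44
Current account = (-7219.80) + (-229.38) + 620.84 + 65.44 = -6762.90
(Excluded from the current account — financial account: inward foreign direct investment in the manufacturing sector 935.62, foreign purchases of equities on the domestic stock exchange 325.23; capital account: capital transfers received from emigrants 65.11.)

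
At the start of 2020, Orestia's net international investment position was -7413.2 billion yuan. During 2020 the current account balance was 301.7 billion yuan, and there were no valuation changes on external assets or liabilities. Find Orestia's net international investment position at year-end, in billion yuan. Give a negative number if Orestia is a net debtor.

-7111.5

With no valuation effects, change in NIIP = current account = 301.7
End-of-year NIIP = -7413.2 + 301.7 = -7111.5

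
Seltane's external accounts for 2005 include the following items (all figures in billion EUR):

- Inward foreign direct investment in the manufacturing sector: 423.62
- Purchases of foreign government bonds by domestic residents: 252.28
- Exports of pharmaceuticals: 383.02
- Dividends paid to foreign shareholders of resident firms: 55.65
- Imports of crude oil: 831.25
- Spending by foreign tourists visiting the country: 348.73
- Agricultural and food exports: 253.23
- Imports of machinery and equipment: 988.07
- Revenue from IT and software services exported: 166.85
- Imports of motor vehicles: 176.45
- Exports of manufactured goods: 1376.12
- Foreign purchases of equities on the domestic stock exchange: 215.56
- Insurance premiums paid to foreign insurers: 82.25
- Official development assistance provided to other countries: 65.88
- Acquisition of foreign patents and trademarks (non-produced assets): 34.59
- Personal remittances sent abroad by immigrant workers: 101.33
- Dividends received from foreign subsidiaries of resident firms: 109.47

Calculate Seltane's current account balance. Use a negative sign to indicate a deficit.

336.54

Goods: 253.23 - 176.45 - 831.25 + 383.02 - 988.07 + 1376.12 = 16.60
Services: 348.73 - 82.25 + 166.85 = 433.33
Primary income: 109.47 - 55.65 = 53.82
Secondary income: -101.33 - 65.88 = -167.21
Current account = 16.60 + 433.33 + 53.82 + (-167.21) = 336.54
(Excluded from the current account — financial account: inward foreign direct investment in the manufacturing sector 423.62, purchases of foreign government bonds by domestic residents 252.28, foreign purchases of equities on the domestic stock exchange 215.56; capital account: acquisition of foreign patents and trademarks (non-produced assets) 34.59.)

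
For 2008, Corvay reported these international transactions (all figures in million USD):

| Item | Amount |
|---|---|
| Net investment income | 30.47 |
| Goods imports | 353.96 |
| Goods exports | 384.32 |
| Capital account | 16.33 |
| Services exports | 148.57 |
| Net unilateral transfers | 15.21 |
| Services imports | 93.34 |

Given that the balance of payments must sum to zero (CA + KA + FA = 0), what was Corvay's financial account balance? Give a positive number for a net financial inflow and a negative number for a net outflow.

Goods balance = 384.32 - 353.96 = 30.36
Services balance = 148.57 - 93.34 = 55.23
Trade balance (goods + services) = 30.36 + 55.23 = 85.59
Net primary income = 30.47
Net secondary income = 15.21
Current account = 85.59 + 30.47 + 15.21 = 131.27
Financial account = -(131.27 + 16.33) = -147.60

-147.60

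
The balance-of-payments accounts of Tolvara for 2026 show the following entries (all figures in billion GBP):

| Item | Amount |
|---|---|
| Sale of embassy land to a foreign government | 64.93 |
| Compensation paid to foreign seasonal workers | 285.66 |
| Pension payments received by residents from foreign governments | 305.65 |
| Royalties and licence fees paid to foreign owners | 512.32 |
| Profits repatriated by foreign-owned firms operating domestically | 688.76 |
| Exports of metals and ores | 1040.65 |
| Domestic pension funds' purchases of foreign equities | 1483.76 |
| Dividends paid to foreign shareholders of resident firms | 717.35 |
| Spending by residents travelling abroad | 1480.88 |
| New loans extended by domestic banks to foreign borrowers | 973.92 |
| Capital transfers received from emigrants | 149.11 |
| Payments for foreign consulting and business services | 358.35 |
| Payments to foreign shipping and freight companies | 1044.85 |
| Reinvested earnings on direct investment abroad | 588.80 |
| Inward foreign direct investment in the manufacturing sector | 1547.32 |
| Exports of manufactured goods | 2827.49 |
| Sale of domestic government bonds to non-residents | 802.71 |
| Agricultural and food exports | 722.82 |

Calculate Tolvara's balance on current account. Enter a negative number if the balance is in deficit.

Goods: 2827.49 + 1040.65 + 722.82 = 4590.96
Services: -358.35 - 1044.85 - 512.32 - 1480.88 = -3396.40
Primary income: -285.66 - 717.35 + 588.80 - 688.76 = -1102.97
Secondary income: 305.65
Current account = 4590.96 + (-3396.40) + (-1102.97) + 305.65 = 397.24
(Excluded from the current account — capital account: sale of embassy land to a foreign government 64.93, capital transfers received from emigrants 149.11; financial account: domestic pension funds' purchases of foreign equities 1483.76, new loans extended by domestic banks to foreign borrowers 973.92, inward foreign direct investment in the manufacturing sector 1547.32, sale of domestic government bonds to non-residents 802.71.)

397.24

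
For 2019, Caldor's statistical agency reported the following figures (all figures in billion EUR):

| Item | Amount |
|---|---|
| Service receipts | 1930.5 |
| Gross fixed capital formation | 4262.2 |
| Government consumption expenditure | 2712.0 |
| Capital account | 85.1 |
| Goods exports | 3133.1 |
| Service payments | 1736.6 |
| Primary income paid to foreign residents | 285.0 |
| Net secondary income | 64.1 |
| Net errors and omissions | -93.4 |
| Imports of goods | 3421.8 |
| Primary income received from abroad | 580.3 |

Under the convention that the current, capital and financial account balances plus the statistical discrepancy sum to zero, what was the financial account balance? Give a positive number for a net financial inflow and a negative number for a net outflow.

Goods balance = 3133.1 - 3421.8 = -288.7
Services balance = 1930.5 - 1736.6 = 193.9
Trade balance (goods + services) = -288.7 + 193.9 = -94.8
Net primary income = 580.3 - 285.0 = 295.3
Net secondary income = 64.1
Current account = -94.8 + 295.3 + 64.1 = 264.6
Financial account = -(264.6 + 85.1 + (-93.4)) = -256.3

-256.3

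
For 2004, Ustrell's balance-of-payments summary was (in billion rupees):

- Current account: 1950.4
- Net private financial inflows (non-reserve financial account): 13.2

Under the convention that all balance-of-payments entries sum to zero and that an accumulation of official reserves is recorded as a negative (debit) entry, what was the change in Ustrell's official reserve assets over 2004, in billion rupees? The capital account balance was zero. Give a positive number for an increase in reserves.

1963.6

Official reserve transactions balance = -(1950.4 + 13.2) = -1963.6
An accumulation of reserves is recorded as a debit (negative entry), so the change in the stock of reserves is the negative of that balance.
Change in official reserves = -(-1963.6) = 1963.6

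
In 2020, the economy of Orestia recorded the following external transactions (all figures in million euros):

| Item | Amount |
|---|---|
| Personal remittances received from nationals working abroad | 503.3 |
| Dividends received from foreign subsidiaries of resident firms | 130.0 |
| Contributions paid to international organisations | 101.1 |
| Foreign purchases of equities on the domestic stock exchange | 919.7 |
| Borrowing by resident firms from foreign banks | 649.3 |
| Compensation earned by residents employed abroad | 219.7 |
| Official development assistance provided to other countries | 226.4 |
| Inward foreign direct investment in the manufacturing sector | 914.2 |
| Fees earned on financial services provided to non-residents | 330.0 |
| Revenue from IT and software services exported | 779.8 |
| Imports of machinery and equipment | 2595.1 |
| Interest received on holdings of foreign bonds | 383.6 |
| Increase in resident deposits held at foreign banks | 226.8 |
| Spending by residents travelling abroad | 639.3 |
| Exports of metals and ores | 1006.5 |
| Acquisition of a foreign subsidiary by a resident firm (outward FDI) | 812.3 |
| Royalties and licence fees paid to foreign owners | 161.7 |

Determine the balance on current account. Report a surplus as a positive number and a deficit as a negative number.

Goods: 1006.5 - 2595.1 = -1588.6
Services: 330.0 - 161.7 + 779.8 - 639.3 = 308.8
Primary income: 383.6 + 219.7 + 130.0 = 733.3
Secondary income: -226.4 - 101.1 + 503.3 = 175.8
Current account = (-1588.6) + 308.8 + 733.3 + 175.8 = -370.7
(Excluded from the current account — financial account: foreign purchases of equities on the domestic stock exchange 919.7, borrowing by resident firms from foreign banks 649.3, inward foreign direct investment in the manufacturing sector 914.2, increase in resident deposits held at foreign banks 226.8, acquisition of a foreign subsidiary by a resident firm (outward FDI) 812.3.)

-370.7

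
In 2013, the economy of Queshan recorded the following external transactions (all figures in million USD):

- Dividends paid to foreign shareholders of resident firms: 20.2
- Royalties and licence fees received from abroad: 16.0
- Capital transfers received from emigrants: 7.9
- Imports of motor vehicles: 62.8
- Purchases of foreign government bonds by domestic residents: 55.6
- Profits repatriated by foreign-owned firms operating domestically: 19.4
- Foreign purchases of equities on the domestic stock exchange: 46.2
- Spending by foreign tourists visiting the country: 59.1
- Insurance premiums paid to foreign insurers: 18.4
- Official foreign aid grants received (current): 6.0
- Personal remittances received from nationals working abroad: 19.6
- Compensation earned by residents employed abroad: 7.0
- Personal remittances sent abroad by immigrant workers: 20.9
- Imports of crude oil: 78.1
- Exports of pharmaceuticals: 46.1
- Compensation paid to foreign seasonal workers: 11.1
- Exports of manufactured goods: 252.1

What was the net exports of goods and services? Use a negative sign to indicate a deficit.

Goods: -78.1 - 62.8 + 252.1 + 46.1 = 157.3
Services: 16.0 + 59.1 - 18.4 = 56.7
Trade balance = 157.3 + 56.7 = 214.0
(Excluded from the trade balance — primary income: dividends paid to foreign shareholders of resident firms 20.2, profits repatriated by foreign-owned firms operating domestically 19.4, compensation earned by residents employed abroad 7.0, compensation paid to foreign seasonal workers 11.1; capital account: capital transfers received from emigrants 7.9; financial account: purchases of foreign government bonds by domestic residents 55.6, foreign purchases of equities on the domestic stock exchange 46.2; secondary income: official foreign aid grants received (current) 6.0, personal remittances received from nationals working abroad 19.6, personal remittances sent abroad by immigrant workers 20.9.)

214.0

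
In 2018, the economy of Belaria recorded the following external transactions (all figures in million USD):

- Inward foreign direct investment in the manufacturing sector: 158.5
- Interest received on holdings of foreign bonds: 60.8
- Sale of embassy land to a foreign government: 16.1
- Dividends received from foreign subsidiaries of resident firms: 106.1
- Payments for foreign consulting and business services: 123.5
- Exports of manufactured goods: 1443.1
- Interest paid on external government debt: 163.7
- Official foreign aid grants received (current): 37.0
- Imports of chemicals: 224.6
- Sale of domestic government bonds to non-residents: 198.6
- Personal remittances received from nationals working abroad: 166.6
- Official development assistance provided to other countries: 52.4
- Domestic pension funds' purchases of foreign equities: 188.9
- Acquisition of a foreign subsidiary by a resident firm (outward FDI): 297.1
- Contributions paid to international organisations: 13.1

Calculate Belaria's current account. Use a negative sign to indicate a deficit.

Goods: 1443.1 - 224.6 = 1218.5
Services: -123.5
Primary income: 60.8 + 106.1 - 163.7 = 3.2
Secondary income: -13.1 + 37.0 + 166.6 - 52.4 = 138.1
Current account = 1218.5 + (-123.5) + 3.2 + 138.1 = 1236.3
(Excluded from the current account — financial account: inward foreign direct investment in the manufacturing sector 158.5, sale of domestic government bonds to non-residents 198.6, domestic pension funds' purchases of foreign equities 188.9, acquisition of a foreign subsidiary by a resident firm (outward FDI) 297.1; capital account: sale of embassy land to a foreign government 16.1.)

1236.3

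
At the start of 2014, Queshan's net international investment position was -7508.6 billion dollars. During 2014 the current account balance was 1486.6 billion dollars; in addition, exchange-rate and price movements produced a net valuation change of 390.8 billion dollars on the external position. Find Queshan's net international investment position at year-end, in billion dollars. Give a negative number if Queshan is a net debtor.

Change in NIIP = current account + net valuation change = 1486.6 + 390.8 = 1877.4
End-of-year NIIP = -7508.6 + 1877.4 = -5631.2

-5631.2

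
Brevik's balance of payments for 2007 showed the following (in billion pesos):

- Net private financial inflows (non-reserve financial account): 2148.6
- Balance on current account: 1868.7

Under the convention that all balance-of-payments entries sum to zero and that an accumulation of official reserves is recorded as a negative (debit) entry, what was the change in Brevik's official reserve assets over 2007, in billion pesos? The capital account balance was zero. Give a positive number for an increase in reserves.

4017.3

Official reserve transactions balance = -(1868.7 + 2148.6) = -4017.3
An accumulation of reserves is recorded as a debit (negative entry), so the change in the stock of reserves is the negative of that balance.
Change in official reserves = -(-4017.3) = 4017.3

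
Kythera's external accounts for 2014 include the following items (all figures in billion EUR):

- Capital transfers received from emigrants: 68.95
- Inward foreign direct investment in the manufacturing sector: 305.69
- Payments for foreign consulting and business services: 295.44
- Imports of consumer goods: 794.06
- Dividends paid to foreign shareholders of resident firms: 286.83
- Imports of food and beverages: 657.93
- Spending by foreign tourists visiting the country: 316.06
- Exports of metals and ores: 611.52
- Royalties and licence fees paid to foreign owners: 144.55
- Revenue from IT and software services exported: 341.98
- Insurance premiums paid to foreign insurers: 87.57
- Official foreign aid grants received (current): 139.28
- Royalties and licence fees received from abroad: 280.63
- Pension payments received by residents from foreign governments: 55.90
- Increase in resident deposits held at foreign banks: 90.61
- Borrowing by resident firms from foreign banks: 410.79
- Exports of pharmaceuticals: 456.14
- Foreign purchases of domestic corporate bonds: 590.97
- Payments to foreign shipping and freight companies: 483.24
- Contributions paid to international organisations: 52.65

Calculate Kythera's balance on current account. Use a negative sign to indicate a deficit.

Goods: 456.14 - 657.93 - 794.06 + 611.52 = -384.33
Services: -144.55 - 295.44 + 341.98 + 316.06 + 280.63 - 483.24 - 87.57 = -72.13
Primary income: -286.83
Secondary income: 139.28 - 52.65 + 55.90 = 142.53
Current account = (-384.33) + (-72.13) + (-286.83) + 142.53 = -600.76
(Excluded from the current account — capital account: capital transfers received from emigrants 68.95; financial account: inward foreign direct investment in the manufacturing sector 305.69, increase in resident deposits held at foreign banks 90.61, borrowing by resident firms from foreign banks 410.79, foreign purchases of domestic corporate bonds 590.97.)

-600.76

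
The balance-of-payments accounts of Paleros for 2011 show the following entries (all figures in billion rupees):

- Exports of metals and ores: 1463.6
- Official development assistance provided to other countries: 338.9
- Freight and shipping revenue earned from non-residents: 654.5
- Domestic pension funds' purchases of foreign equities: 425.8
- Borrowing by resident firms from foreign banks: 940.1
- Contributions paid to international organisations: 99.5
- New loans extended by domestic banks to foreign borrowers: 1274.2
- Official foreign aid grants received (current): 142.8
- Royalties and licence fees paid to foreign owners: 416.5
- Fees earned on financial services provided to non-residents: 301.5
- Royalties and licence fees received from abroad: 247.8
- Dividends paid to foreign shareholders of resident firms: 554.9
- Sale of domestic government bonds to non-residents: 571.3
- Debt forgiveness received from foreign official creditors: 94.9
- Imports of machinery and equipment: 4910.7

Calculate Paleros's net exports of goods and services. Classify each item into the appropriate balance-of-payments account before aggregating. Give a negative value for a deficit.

-2659.8

Goods: 1463.6 - 4910.7 = -3447.1
Services: 301.5 - 416.5 + 247.8 + 654.5 = 787.3
Trade balance = -3447.1 + 787.3 = -2659.8
(Excluded from the trade balance — secondary income: official development assistance provided to other countries 338.9, contributions paid to international organisations 99.5, official foreign aid grants received (current) 142.8; financial account: domestic pension funds' purchases of foreign equities 425.8, borrowing by resident firms from foreign banks 940.1, new loans extended by domestic banks to foreign borrowers 1274.2, sale of domestic government bonds to non-residents 571.3; primary income: dividends paid to foreign shareholders of resident firms 554.9; capital account: debt forgiveness received from foreign official creditors 94.9.)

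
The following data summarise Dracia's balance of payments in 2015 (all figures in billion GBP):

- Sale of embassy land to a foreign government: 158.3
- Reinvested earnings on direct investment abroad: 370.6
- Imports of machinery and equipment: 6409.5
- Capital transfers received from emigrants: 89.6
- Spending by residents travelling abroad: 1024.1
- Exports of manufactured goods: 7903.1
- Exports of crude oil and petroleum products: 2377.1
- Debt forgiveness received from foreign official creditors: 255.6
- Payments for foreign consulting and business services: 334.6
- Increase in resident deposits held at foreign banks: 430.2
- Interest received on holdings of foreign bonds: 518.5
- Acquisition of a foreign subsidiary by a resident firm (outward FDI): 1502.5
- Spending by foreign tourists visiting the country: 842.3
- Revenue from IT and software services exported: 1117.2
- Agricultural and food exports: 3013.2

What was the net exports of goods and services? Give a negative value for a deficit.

Goods: -6409.5 + 3013.2 + 2377.1 + 7903.1 = 6883.9
Services: -334.6 + 1117.2 - 1024.1 + 842.3 = 600.8
Trade balance = 6883.9 + 600.8 = 7484.7
(Excluded from the trade balance — capital account: sale of embassy land to a foreign government 158.3, capital transfers received from emigrants 89.6, debt forgiveness received from foreign official creditors 255.6; primary income: reinvested earnings on direct investment abroad 370.6, interest received on holdings of foreign bonds 518.5; financial account: increase in resident deposits held at foreign banks 430.2, acquisition of a foreign subsidiary by a resident firm (outward FDI) 1502.5.)

7484.7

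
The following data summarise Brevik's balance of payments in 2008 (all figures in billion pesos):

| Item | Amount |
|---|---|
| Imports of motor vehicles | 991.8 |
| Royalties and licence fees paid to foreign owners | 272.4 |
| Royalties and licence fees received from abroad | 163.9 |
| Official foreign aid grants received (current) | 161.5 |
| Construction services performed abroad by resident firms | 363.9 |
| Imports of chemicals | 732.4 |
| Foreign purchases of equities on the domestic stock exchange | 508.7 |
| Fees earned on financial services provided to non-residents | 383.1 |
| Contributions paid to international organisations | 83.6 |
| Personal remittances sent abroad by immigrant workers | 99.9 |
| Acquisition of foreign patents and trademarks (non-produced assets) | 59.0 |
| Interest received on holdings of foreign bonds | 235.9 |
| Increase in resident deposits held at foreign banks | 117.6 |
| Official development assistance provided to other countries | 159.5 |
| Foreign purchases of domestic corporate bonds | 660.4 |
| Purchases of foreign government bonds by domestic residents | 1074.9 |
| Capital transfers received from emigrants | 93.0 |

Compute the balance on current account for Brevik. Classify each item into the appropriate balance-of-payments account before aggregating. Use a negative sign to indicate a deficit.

Goods: -732.4 - 991.8 = -1724.2
Services: 163.9 + 383.1 + 363.9 - 272.4 = 638.5
Primary income: 235.9
Secondary income: -99.9 - 83.6 + 161.5 - 159.5 = -181.5
Current account = (-1724.2) + 638.5 + 235.9 + (-181.5) = -1031.3
(Excluded from the current account — financial account: foreign purchases of equities on the domestic stock exchange 508.7, increase in resident deposits held at foreign banks 117.6, foreign purchases of domestic corporate bonds 660.4, purchases of foreign government bonds by domestic residents 1074.9; capital account: acquisition of foreign patents and trademarks (non-produced assets) 59.0, capital transfers received from emigrants 93.0.)

-1031.3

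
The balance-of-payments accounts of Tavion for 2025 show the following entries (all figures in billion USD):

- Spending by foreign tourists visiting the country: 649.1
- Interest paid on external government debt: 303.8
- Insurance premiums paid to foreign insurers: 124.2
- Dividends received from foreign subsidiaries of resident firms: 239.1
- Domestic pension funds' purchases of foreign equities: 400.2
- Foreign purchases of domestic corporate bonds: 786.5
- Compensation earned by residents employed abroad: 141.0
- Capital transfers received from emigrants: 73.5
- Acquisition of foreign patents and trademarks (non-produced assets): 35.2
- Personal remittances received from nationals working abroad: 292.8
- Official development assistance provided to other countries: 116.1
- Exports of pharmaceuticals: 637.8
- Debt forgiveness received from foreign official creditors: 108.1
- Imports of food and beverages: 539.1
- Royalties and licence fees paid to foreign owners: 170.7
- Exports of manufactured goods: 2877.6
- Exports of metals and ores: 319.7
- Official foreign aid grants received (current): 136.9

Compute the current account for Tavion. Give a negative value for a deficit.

Goods: 319.7 + 637.8 - 539.1 + 2877.6 = 3296.0
Services: -124.2 - 170.7 + 649.1 = 354.2
Primary income: 239.1 + 141.0 - 303.8 = 76.3
Secondary income: 136.9 + 292.8 - 116.1 = 313.6
Current account = 3296.0 + 354.2 + 76.3 + 313.6 = 4040.1
(Excluded from the current account — financial account: domestic pension funds' purchases of foreign equities 400.2, foreign purchases of domestic corporate bonds 786.5; capital account: capital transfers received from emigrants 73.5, acquisition of foreign patents and trademarks (non-produced assets) 35.2, debt forgiveness received from foreign official creditors 108.1.)

4040.1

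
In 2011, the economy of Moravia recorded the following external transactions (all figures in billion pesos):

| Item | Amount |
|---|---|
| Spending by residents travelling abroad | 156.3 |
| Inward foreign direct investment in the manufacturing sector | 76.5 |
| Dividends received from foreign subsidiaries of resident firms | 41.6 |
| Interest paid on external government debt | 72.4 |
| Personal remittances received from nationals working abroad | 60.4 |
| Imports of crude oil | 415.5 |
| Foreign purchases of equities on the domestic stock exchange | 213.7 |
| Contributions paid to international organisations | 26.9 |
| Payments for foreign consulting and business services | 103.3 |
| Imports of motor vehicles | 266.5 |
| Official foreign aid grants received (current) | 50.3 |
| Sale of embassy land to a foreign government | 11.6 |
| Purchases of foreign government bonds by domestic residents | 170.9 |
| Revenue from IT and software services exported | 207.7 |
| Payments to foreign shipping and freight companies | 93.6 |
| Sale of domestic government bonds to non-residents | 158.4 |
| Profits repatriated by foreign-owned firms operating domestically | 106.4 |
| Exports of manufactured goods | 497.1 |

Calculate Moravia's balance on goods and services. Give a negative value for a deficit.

Goods: -266.5 + 497.1 - 415.5 = -184.9
Services: -156.3 + 207.7 - 93.6 - 103.3 = -145.5
Trade balance = -184.9 + (-145.5) = -330.4
(Excluded from the trade balance — financial account: inward foreign direct investment in the manufacturing sector 76.5, foreign purchases of equities on the domestic stock exchange 213.7, purchases of foreign government bonds by domestic residents 170.9, sale of domestic government bonds to non-residents 158.4; primary income: dividends received from foreign subsidiaries of resident firms 41.6, interest paid on external government debt 72.4, profits repatriated by foreign-owned firms operating domestically 106.4; secondary income: personal remittances received from nationals working abroad 60.4, contributions paid to international organisations 26.9, official foreign aid grants received (current) 50.3; capital account: sale of embassy land to a foreign government 11.6.)

-330.4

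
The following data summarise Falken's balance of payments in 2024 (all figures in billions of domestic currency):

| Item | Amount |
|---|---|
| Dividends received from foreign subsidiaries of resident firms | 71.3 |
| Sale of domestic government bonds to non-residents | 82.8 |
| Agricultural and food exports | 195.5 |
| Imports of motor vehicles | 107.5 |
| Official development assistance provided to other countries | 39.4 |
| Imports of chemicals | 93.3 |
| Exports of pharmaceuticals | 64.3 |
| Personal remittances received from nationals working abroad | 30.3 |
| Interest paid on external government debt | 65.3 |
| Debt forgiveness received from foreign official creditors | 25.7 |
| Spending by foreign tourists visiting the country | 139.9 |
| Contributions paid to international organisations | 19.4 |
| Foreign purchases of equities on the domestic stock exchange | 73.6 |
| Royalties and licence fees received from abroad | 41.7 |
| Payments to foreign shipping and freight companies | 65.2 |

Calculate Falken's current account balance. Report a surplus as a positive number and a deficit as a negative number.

152.9

Goods: -107.5 + 195.5 + 64.3 - 93.3 = 59.0
Services: -65.2 + 139.9 + 41.7 = 116.4
Primary income: 71.3 - 65.3 = 6.0
Secondary income: -39.4 - 19.4 + 30.3 = -28.5
Current account = 59.0 + 116.4 + 6.0 + (-28.5) = 152.9
(Excluded from the current account — financial account: sale of domestic government bonds to non-residents 82.8, foreign purchases of equities on the domestic stock exchange 73.6; capital account: debt forgiveness received from foreign official creditors 25.7.)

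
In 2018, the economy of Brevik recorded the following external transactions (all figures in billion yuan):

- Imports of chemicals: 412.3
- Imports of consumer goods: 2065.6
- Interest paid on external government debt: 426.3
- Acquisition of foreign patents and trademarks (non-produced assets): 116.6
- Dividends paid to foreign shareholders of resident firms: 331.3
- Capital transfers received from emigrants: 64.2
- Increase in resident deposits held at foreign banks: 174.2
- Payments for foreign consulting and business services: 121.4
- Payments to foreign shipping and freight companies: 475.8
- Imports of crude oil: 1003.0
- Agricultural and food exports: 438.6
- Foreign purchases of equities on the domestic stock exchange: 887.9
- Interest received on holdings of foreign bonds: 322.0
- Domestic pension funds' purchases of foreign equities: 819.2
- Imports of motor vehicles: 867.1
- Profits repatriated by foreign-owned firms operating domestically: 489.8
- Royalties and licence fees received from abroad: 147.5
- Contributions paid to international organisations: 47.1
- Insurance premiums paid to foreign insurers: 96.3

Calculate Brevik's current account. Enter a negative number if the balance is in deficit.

Goods: -1003.0 - 867.1 - 412.3 + 438.6 - 2065.6 = -3909.4
Services: -121.4 - 96.3 + 147.5 - 475.8 = -546.0
Primary income: 322.0 - 331.3 - 489.8 - 426.3 = -925.4
Secondary income: -47.1
Current account = (-3909.4) + (-546.0) + (-925.4) + (-47.1) = -5427.9
(Excluded from the current account — capital account: acquisition of foreign patents and trademarks (non-produced assets) 116.6, capital transfers received from emigrants 64.2; financial account: increase in resident deposits held at foreign banks 174.2, foreign purchases of equities on the domestic stock exchange 887.9, domestic pension funds' purchases of foreign equities 819.2.)

-5427.9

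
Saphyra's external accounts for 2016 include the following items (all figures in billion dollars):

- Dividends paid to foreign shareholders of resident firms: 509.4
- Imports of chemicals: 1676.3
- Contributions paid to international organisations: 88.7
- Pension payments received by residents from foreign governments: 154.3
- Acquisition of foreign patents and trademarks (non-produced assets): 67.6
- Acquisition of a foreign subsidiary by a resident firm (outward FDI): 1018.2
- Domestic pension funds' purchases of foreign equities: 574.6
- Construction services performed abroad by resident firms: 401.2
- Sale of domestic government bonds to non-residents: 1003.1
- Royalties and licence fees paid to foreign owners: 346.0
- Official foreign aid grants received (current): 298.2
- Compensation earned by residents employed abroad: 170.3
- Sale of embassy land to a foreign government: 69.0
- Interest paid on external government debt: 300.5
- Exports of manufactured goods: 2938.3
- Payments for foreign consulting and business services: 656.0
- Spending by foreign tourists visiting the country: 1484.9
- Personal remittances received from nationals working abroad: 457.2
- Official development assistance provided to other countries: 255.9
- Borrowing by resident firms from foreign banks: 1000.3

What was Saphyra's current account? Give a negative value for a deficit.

Goods: -1676.3 + 2938.3 = 1262.0
Services: 401.2 + 1484.9 - 346.0 - 656.0 = 884.1
Primary income: 170.3 - 509.4 - 300.5 = -639.6
Secondary income: 298.2 - 255.9 + 154.3 + 457.2 - 88.7 = 565.1
Current account = 1262.0 + 884.1 + (-639.6) + 565.1 = 2071.6
(Excluded from the current account — capital account: acquisition of foreign patents and trademarks (non-produced assets) 67.6, sale of embassy land to a foreign government 69.0; financial account: acquisition of a foreign subsidiary by a resident firm (outward FDI) 1018.2, domestic pension funds' purchases of foreign equities 574.6, sale of domestic government bonds to non-residents 1003.1, borrowing by resident firms from foreign banks 1000.3.)

2071.6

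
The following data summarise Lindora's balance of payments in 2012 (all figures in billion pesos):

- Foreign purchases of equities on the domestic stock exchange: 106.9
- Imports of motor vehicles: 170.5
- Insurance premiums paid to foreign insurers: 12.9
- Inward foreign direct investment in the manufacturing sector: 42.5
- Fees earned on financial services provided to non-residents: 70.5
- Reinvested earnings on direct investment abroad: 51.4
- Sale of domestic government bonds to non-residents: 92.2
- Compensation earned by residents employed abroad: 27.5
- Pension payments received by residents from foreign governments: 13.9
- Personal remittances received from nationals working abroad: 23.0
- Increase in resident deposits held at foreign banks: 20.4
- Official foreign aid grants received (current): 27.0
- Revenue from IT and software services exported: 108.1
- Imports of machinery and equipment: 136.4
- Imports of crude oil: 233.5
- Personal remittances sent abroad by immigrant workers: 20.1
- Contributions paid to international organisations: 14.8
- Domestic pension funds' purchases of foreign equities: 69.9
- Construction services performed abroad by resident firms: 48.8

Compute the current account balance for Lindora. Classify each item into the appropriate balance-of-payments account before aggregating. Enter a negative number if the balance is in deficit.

Goods: -233.5 - 136.4 - 170.5 = -540.4
Services: 108.1 - 12.9 + 70.5 + 48.8 = 214.5
Primary income: 51.4 + 27.5 = 78.9
Secondary income: 13.9 + 27.0 - 20.1 - 14.8 + 23.0 = 29.0
Current account = (-540.4) + 214.5 + 78.9 + 29.0 = -218.0
(Excluded from the current account — financial account: foreign purchases of equities on the domestic stock exchange 106.9, inward foreign direct investment in the manufacturing sector 42.5, sale of domestic government bonds to non-residents 92.2, increase in resident deposits held at foreign banks 20.4, domestic pension funds' purchases of foreign equities 69.9.)

-218.0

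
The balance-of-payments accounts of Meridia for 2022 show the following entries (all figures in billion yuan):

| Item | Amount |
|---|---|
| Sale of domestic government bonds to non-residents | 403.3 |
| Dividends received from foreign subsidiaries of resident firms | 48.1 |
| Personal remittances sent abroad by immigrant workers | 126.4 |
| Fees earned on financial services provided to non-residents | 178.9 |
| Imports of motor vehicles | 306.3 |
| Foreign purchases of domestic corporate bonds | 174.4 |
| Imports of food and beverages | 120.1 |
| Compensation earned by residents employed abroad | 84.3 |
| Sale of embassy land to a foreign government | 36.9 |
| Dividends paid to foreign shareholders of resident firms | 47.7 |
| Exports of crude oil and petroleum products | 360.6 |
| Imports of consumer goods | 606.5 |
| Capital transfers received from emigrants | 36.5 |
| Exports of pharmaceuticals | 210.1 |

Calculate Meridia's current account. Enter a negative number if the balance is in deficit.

-325.0

Goods: -120.1 + 360.6 - 606.5 + 210.1 - 306.3 = -462.2
Services: 178.9
Primary income: 84.3 - 47.7 + 48.1 = 84.7
Secondary income: -126.4
Current account = (-462.2) + 178.9 + 84.7 + (-126.4) = -325.0
(Excluded from the current account — financial account: sale of domestic government bonds to non-residents 403.3, foreign purchases of domestic corporate bonds 174.4; capital account: sale of embassy land to a foreign government 36.9, capital transfers received from emigrants 36.5.)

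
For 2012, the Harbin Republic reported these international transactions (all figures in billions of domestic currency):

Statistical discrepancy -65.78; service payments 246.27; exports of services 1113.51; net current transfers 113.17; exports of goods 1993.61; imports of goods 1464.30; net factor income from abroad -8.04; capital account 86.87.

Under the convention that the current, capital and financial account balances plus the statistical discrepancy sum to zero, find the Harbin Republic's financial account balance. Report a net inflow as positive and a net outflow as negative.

Goods balance = 1993.61 - 1464.30 = 529.31
Services balance = 1113.51 - 246.27 = 867.24
Trade balance (goods + services) = 529.31 + 867.24 = 1396.55
Net primary income = -8.04
Net secondary income = 113.17
Current account = 1396.55 + (-8.04) + 113.17 = 1501.68
Financial account = -(1501.68 + 86.87 + (-65.78)) = -1522.77

-1522.77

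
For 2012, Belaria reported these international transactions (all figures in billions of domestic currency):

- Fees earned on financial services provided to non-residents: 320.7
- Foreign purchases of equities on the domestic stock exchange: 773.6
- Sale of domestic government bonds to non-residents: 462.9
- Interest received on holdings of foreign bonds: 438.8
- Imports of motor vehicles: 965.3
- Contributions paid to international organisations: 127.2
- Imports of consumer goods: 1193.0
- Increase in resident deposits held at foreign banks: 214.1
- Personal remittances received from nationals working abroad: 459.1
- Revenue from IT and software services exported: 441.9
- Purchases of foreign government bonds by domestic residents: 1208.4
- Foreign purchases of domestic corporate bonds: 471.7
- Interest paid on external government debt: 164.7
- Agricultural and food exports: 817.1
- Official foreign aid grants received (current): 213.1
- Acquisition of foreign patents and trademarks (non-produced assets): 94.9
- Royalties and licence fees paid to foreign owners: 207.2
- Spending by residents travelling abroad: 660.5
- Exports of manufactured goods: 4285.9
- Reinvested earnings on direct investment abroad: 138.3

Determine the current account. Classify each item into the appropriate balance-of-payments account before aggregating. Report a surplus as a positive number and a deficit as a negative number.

Goods: 4285.9 + 817.1 - 1193.0 - 965.3 = 2944.7
Services: -660.5 - 207.2 + 441.9 + 320.7 = -105.1
Primary income: 138.3 + 438.8 - 164.7 = 412.4
Secondary income: -127.2 + 213.1 + 459.1 = 545.0
Current account = 2944.7 + (-105.1) + 412.4 + 545.0 = 3797.0
(Excluded from the current account — financial account: foreign purchases of equities on the domestic stock exchange 773.6, sale of domestic government bonds to non-residents 462.9, increase in resident deposits held at foreign banks 214.1, purchases of foreign government bonds by domestic residents 1208.4, foreign purchases of domestic corporate bonds 471.7; capital account: acquisition of foreign patents and trademarks (non-produced assets) 94.9.)

3797.0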